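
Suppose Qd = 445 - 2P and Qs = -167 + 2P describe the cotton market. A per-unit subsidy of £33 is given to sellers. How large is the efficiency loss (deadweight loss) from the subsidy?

Deadweight loss = £544.5

Pre-subsidy: 445 - 2P = -167 + 2P gives P* = 153, Q* = 139.
With the subsidy, sellers receive Ps = Pb + 33 for each unit, where Pb is the price buyers pay.
Supply in terms of Pb becomes Qs = -167 + 2(Pb + 33) = -101 + 2Pb. Setting this equal to demand: 445 - 2Pb = -101 + 2Pb, so Pb = 136.5.
Sellers receive Ps = 136.5 + 33 = 169.5; Q' = 445 − 2·136.5 = 172.
The subsidy expands output by 172 − 139 = 33 past the efficient level; on those units the gap between marginal cost and willingness to pay runs from 0 up to 33.
DWL = ½ × 33 × 33 = 544.5.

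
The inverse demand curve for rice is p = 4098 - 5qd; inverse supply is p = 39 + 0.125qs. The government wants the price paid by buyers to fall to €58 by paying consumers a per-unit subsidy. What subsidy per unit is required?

At a buyer price of 58, quantity demanded is 819.6 − 0.2·58 = 808.
Sellers supply 808 only when they receive ps = 39 + 0.125·808 = 140.
s = ps − pb = 140 − 58 = 82.

Required subsidy s = €82 per unit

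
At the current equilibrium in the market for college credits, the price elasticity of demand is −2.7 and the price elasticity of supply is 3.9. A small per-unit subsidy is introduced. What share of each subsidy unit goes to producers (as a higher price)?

Producer share = 9/22

For a small subsidy around the equilibrium, the benefit split depends on the relative slopes, which at a point are proportional to the elasticities.
Buyer share = εs/(εs + |εd|) = 3.9/(3.9 + 2.7) = 13/22; seller share = |εd|/(εs + |εd|) = 9/22.
So producers capture 9/22 of the subsidy.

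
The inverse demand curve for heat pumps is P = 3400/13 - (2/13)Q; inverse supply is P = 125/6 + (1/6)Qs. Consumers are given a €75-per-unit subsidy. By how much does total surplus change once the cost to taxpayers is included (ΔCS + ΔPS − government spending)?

Net change in total surplus = -€8775

Pre-subsidy: 3400/13 - (2/13)Q = 125/6 + (1/6)Q gives Q* = 751 and P* = 146.
With the rebate, buyers effectively pay Pb = Ps − 75, where Ps is the price sellers receive.
On the curves, Pb = 3400/13 - (2/13)Q and Ps = 125/6 + (1/6)Q; the wedge Ps − Pb = 75 gives 125/6 + (1/6)Q − (3400/13 - (2/13)Q) = 75, so Q' = 985.
Then Pb = 3400/13 − (2/13)·985 = 110 and Ps = 125/6 + (1/6)·985 = 185.
ΔCS = ½(751 + 985)(146 − 110) = 31248; ΔPS = ½(751 + 985)(185 − 146) = 33852.
Government spending = 75 × 985 = 73875.
Net change = 31248 + 33852 − 73875 = -8775. The loss equals the DWL triangle ½·75·234.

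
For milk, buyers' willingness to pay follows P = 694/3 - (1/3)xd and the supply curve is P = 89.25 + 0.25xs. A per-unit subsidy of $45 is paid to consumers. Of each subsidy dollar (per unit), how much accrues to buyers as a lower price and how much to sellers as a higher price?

Pre-subsidy: 694/3 - (1/3)x = 89.25 + 0.25x gives x* = 1705/7 and P* = 1051/7.
With the rebate, buyers effectively pay Pb = Ps − 45, where Ps is the price sellers receive.
On the curves, Pb = 694/3 - (1/3)x and Ps = 89.25 + 0.25x; the wedge Ps − Pb = 45 gives 89.25 + 0.25x − (694/3 - (1/3)x) = 45, so x' = 2245/7.
Then Pb = 694/3 − (1/3)·(2245/7) = 871/7 and Ps = 89.25 + 0.25·(2245/7) = 1186/7.
Buyers' price falls by P* − Pb = 1051/7 − 871/7 = 180/7; sellers' price rises by Ps − P* = 1186/7 − 1051/7 = 135/7.

Buyers gain 180/7 per unit; sellers gain 135/7 per unit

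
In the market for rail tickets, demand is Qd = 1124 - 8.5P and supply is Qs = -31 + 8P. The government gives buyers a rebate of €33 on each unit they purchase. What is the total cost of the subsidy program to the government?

Government cost = €21945

Pre-subsidy: 1124 - 8.5P = -31 + 8P gives P* = 70, Q* = 529.
With the rebate, buyers effectively pay Pb = Ps − 33, where Ps is the price sellers receive.
Demand in terms of Ps becomes Qd = 1124 − 8.5(Ps − 33) = 1404.5 - 8.5Ps. Setting this equal to supply: 1404.5 - 8.5Ps = -31 + 8Ps, so Ps = 87.
Buyers pay Pb = 87 − 33 = 54; Q' = -31 + 8·87 = 665.
Government outlay = subsidy × quantity = 33 × 665 = 21945.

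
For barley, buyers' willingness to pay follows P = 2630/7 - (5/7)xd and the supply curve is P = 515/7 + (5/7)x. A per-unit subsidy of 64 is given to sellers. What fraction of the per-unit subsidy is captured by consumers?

Pre-subsidy: 2630/7 - (5/7)x = 515/7 + (5/7)x gives x* = 211.5 and P* = 3145/14.
With the subsidy, sellers receive Ps = Pb + 64 for each unit, where Pb is the price buyers pay.
On the curves, Pb = 2630/7 - (5/7)x and Ps = 515/7 + (5/7)x; the wedge Ps − Pb = 64 gives 515/7 + (5/7)x − (2630/7 - (5/7)x) = 64, so x' = 256.3.
Then Pb = 2630/7 − (5/7)·256.3 = 2697/14 and Ps = 515/7 + (5/7)·256.3 = 3593/14.
Buyers' price falls by P* − Pb = 3145/14 − 2697/14 = 32; sellers' price rises by Ps − P* = 3593/14 − 3145/14 = 32.
So consumers capture 32/64 = 0.5 of each unit of subsidy.

Consumer share = 0.5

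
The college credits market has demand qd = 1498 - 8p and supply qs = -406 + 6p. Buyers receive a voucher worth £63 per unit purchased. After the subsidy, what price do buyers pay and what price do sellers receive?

Buyers pay £109; sellers receive £172

Pre-subsidy: 1498 - 8p = -406 + 6p gives p* = 136, q* = 410.
With the rebate, buyers effectively pay pb = ps − 63, where ps is the price sellers receive.
Demand in terms of ps becomes qd = 1498 − 8(ps − 63) = 2002 - 8ps. Setting this equal to supply: 2002 - 8ps = -406 + 6ps, so ps = 172.
Buyers pay pb = 172 − 63 = 109; q' = -406 + 6·172 = 626.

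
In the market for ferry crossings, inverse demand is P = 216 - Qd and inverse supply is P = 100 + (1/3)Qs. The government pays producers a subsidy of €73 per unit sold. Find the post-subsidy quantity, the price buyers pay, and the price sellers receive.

Pre-subsidy: 216 - Q = 100 + (1/3)Q gives Q* = 87 and P* = 129.
With the subsidy, sellers receive Ps = Pb + 73 for each unit, where Pb is the price buyers pay.
On the curves, Pb = 216 - Q and Ps = 100 + (1/3)Q; the wedge Ps − Pb = 73 gives 100 + (1/3)Q − (216 - Q) = 73, so Q' = 141.75.
Then Pb = 216 − 1·141.75 = 74.25 and Ps = 100 + (1/3)·141.75 = 147.25.

Q' = 141.75; buyers pay €74.25; sellers receive €147.25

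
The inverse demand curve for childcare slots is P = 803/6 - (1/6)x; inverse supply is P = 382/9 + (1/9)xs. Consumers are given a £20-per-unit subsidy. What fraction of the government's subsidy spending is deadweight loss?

DWL / government spending = 36/401

Pre-subsidy: 803/6 - (1/6)x = 382/9 + (1/9)x gives x* = 329 and P* = 79.
With the rebate, buyers effectively pay Pb = Ps − 20, where Ps is the price sellers receive.
On the curves, Pb = 803/6 - (1/6)x and Ps = 382/9 + (1/9)x; the wedge Ps − Pb = 20 gives 382/9 + (1/9)x − (803/6 - (1/6)x) = 20, so x' = 401.
Then Pb = 803/6 − (1/6)·401 = 67 and Ps = 382/9 + (1/9)·401 = 87.
ΔCS = ½(329 + 401)(79 − 67) = 4380; ΔPS = ½(329 + 401)(87 − 79) = 2920.
Government spending = 20 × 401 = 8020.
DWL = ½ × 20 × (401 − 329) = 720; fraction = 720 / 8020 = 36/401.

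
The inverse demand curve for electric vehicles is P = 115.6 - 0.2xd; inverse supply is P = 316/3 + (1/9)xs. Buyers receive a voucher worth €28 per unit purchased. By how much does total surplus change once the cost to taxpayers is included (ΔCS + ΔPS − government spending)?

Pre-subsidy: 115.6 - 0.2x = 316/3 + (1/9)x gives x* = 33 and P* = 109.
With the rebate, buyers effectively pay Pb = Ps − 28, where Ps is the price sellers receive.
On the curves, Pb = 115.6 - 0.2x and Ps = 316/3 + (1/9)x; the wedge Ps − Pb = 28 gives 316/3 + (1/9)x − (115.6 - 0.2x) = 28, so x' = 123.
Then Pb = 115.6 − 0.2·123 = 91 and Ps = 316/3 + (1/9)·123 = 119.
ΔCS = ½(33 + 123)(109 − 91) = 1404; ΔPS = ½(33 + 123)(119 − 109) = 780.
Government spending = 28 × 123 = 3444.
Net change = 1404 + 780 − 3444 = -1260. The loss equals the DWL triangle ½·28·90.

Net change in total surplus = -€1260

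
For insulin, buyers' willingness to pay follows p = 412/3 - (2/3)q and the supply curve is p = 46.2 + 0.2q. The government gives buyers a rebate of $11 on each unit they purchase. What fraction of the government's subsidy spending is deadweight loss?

DWL / government spending = 165/3064

Pre-subsidy: 412/3 - (2/3)q = 46.2 + 0.2q gives q* = 1367/13 and p* = 874/13.
With the rebate, buyers effectively pay pb = ps − 11, where ps is the price sellers receive.
On the curves, pb = 412/3 - (2/3)q and ps = 46.2 + 0.2q; the wedge ps − pb = 11 gives 46.2 + 0.2q − (412/3 - (2/3)q) = 11, so q' = 1532/13.
Then pb = 412/3 − (2/3)·(1532/13) = 764/13 and ps = 46.2 + 0.2·(1532/13) = 907/13.
ΔCS = ½(1367/13 + 1532/13)(874/13 − 764/13) = 12265/13; ΔPS = ½(1367/13 + 1532/13)(907/13 − 874/13) = 7359/26.
Government spending = 11 × 1532/13 = 16852/13.
DWL = ½ × 11 × (1532/13 − 1367/13) = 1815/26; fraction = (1815/26) / (16852/13) = 165/3064.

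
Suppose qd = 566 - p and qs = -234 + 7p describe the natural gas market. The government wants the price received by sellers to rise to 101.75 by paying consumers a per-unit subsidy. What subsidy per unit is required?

At a seller price of 101.75, quantity supplied is -234 + 7·101.75 = 478.25.
Buyers absorb 478.25 only when they pay pb with 566 − 1·pb = 478.25, i.e. pb = 87.75.
s = ps − pb = 101.75 − 87.75 = 14.

Required subsidy s = 14 per unit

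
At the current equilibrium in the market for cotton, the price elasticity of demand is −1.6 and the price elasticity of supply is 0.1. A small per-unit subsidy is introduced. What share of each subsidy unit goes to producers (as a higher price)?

For a small subsidy around the equilibrium, the benefit split depends on the relative slopes, which at a point are proportional to the elasticities.
Buyer share = εs/(εs + |εd|) = 0.1/(0.1 + 1.6) = 1/17; seller share = |εd|/(εs + |εd|) = 16/17.
So producers capture 16/17 of the subsidy.

Producer share = 16/17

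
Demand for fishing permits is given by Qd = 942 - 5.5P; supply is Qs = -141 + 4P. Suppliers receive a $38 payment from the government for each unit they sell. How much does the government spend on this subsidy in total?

Pre-subsidy: 942 - 5.5P = -141 + 4P gives P* = 114, Q* = 315.
With the subsidy, sellers receive Ps = Pb + 38 for each unit, where Pb is the price buyers pay.
Supply in terms of Pb becomes Qs = -141 + 4(Pb + 38) = 11 + 4Pb. Setting this equal to demand: 942 - 5.5Pb = 11 + 4Pb, so Pb = 98.
Sellers receive Ps = 98 + 38 = 136; Q' = 942 − 5.5·98 = 403.
Government outlay = subsidy × quantity = 38 × 403 = 15314.

Government cost = $15314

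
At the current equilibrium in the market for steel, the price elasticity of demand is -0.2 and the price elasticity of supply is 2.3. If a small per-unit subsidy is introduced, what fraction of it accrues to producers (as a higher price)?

Producer share = 0.08

For a small subsidy around the equilibrium, the benefit split depends on the relative slopes, which at a point are proportional to the elasticities.
Buyer share = εs/(εs + |εd|) = 2.3/(2.3 + 0.2) = 0.92; seller share = |εd|/(εs + |εd|) = 0.08.
So producers capture 0.08 of the subsidy.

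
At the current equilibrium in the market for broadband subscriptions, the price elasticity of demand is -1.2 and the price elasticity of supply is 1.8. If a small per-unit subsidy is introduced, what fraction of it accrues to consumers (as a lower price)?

For a small subsidy around the equilibrium, the benefit split depends on the relative slopes, which at a point are proportional to the elasticities.
Buyer share = εs/(εs + |εd|) = 1.8/(1.8 + 1.2) = 0.6; seller share = |εd|/(εs + |εd|) = 0.4.

Consumer share = 0.6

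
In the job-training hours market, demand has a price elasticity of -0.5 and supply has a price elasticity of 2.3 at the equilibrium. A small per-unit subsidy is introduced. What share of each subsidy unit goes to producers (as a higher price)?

For a small subsidy around the equilibrium, the benefit split depends on the relative slopes, which at a point are proportional to the elasticities.
Buyer share = εs/(εs + |εd|) = 2.3/(2.3 + 0.5) = 23/28; seller share = |εd|/(εs + |εd|) = 5/28.
So producers capture 5/28 of the subsidy.

Producer share = 5/28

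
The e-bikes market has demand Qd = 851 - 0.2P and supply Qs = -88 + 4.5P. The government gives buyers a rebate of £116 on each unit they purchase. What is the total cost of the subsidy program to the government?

Pre-subsidy: 851 - 0.2P = -88 + 4.5P gives P* = 9390/47, Q* = 38119/47.
With the rebate, buyers effectively pay Pb = Ps − 116, where Ps is the price sellers receive.
Demand in terms of Ps becomes Qd = 851 − 0.2(Ps − 116) = 874.2 - 0.2Ps. Setting this equal to supply: 874.2 - 0.2Ps = -88 + 4.5Ps, so Ps = 9622/47.
Buyers pay Pb = 9622/47 − 116 = 4170/47; Q' = -88 + 4.5·(9622/47) = 39163/47.
Government outlay = subsidy × quantity = 116 × 39163/47 = 4542908/47.

Government cost = 4542908/47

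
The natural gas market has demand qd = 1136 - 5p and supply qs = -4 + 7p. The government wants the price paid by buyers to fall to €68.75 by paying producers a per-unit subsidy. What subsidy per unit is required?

Required subsidy s = €45 per unit

At a buyer price of 68.75, quantity demanded is 1136 − 5·68.75 = 792.25.
Sellers supply 792.25 only when they receive ps with -4 + 7·ps = 792.25, i.e. ps = 113.75.
s = ps − pb = 113.75 − 68.75 = 45.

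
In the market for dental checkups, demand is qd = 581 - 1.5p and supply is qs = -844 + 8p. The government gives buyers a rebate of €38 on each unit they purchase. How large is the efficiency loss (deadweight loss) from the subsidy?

Deadweight loss = €912

Pre-subsidy: 581 - 1.5p = -844 + 8p gives p* = 150, q* = 356.
With the rebate, buyers effectively pay pb = ps − 38, where ps is the price sellers receive.
Demand in terms of ps becomes qd = 581 − 1.5(ps − 38) = 638 - 1.5ps. Setting this equal to supply: 638 - 1.5ps = -844 + 8ps, so ps = 156.
Buyers pay pb = 156 − 38 = 118; q' = -844 + 8·156 = 404.
The subsidy expands output by 404 − 356 = 48 past the efficient level; on those units the gap between marginal cost and willingness to pay runs from 0 up to 38.
DWL = ½ × 38 × 48 = 912.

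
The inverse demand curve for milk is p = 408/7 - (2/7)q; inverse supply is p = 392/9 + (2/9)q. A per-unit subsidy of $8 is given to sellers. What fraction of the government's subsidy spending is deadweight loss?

Pre-subsidy: 408/7 - (2/7)q = 392/9 + (2/9)q gives q* = 29 and p* = 50.
With the subsidy, sellers receive ps = pb + 8 for each unit, where pb is the price buyers pay.
On the curves, pb = 408/7 - (2/7)q and ps = 392/9 + (2/9)q; the wedge ps − pb = 8 gives 392/9 + (2/9)q − (408/7 - (2/7)q) = 8, so q' = 44.75.
Then pb = 408/7 − (2/7)·44.75 = 45.5 and ps = 392/9 + (2/9)·44.75 = 53.5.
ΔCS = ½(29 + 44.75)(50 − 45.5) = 165.9375; ΔPS = ½(29 + 44.75)(53.5 − 50) = 129.0625.
Government spending = 8 × 44.75 = 358.
DWL = ½ × 8 × (44.75 − 29) = 63; fraction = 63 / 358 = 63/358.

DWL / government spending = 63/358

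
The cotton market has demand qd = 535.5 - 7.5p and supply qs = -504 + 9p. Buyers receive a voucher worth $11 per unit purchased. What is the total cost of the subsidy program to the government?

Government cost = $1188

Pre-subsidy: 535.5 - 7.5p = -504 + 9p gives p* = 63, q* = 63.
With the rebate, buyers effectively pay pb = ps − 11, where ps is the price sellers receive.
Demand in terms of ps becomes qd = 535.5 − 7.5(ps − 11) = 618 - 7.5ps. Setting this equal to supply: 618 - 7.5ps = -504 + 9ps, so ps = 68.
Buyers pay pb = 68 − 11 = 57; q' = -504 + 9·68 = 108.
Government outlay = subsidy × quantity = 11 × 108 = 1188.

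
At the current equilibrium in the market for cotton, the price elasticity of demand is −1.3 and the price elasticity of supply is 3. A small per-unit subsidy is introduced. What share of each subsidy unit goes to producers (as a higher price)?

For a small subsidy around the equilibrium, the benefit split depends on the relative slopes, which at a point are proportional to the elasticities.
Buyer share = εs/(εs + |εd|) = 3/(3 + 1.3) = 30/43; seller share = |εd|/(εs + |εd|) = 13/43.
So producers capture 13/43 of the subsidy.

Producer share = 13/43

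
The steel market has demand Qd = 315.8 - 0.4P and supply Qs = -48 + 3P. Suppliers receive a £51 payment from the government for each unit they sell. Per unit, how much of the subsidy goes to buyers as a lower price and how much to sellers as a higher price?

Buyers gain £45 per unit; sellers gain £6 per unit

Pre-subsidy: 315.8 - 0.4P = -48 + 3P gives P* = 107, Q* = 273.
With the subsidy, sellers receive Ps = Pb + 51 for each unit, where Pb is the price buyers pay.
Supply in terms of Pb becomes Qs = -48 + 3(Pb + 51) = 105 + 3Pb. Setting this equal to demand: 315.8 - 0.4Pb = 105 + 3Pb, so Pb = 62.
Sellers receive Ps = 62 + 51 = 113; Q' = 315.8 − 0.4·62 = 291.
Buyers' price falls by P* − Pb = 107 − 62 = 45; sellers' price rises by Ps − P* = 113 − 107 = 6.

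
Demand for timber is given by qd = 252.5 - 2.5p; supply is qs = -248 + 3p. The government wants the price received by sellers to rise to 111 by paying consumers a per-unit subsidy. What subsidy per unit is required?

Required subsidy s = 44 per unit

At a seller price of 111, quantity supplied is -248 + 3·111 = 85.
Buyers absorb 85 only when they pay pb with 252.5 − 2.5·pb = 85, i.e. pb = 67.
s = ps − pb = 111 − 67 = 44.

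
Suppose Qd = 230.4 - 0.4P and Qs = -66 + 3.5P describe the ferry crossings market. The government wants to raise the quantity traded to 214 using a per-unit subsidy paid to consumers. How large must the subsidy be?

Required subsidy s = 39 per unit

At Q = 214, invert demand for the buyer price: Pb = (230.4 − 214)/0.4 = 41; invert supply for the seller price: Ps = (214 − (-66))/3.5 = 80.
The subsidy must fill the gap: s = Ps − Pb = 80 − 41 = 39.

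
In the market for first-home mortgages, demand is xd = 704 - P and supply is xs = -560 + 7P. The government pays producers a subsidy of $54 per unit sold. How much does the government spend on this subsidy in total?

Government cost = $32035.5

Pre-subsidy: 704 - P = -560 + 7P gives P* = 158, x* = 546.
With the subsidy, sellers receive Ps = Pb + 54 for each unit, where Pb is the price buyers pay.
Supply in terms of Pb becomes xs = -560 + 7(Pb + 54) = -182 + 7Pb. Setting this equal to demand: 704 - Pb = -182 + 7Pb, so Pb = 110.75.
Sellers receive Ps = 110.75 + 54 = 164.75; x' = 704 − 1·110.75 = 593.25.
Government outlay = subsidy × quantity = 54 × 593.25 = 32035.5.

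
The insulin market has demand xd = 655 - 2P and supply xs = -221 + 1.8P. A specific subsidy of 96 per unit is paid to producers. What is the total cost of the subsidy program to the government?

Government cost = 519648/19

Pre-subsidy: 655 - 2P = -221 + 1.8P gives P* = 4380/19, x* = 3685/19.
With the subsidy, sellers receive Ps = Pb + 96 for each unit, where Pb is the price buyers pay.
Supply in terms of Pb becomes xs = -221 + 1.8(Pb + 96) = -48.2 + 1.8Pb. Setting this equal to demand: 655 - 2Pb = -48.2 + 1.8Pb, so Pb = 3516/19.
Sellers receive Ps = 3516/19 + 96 = 5340/19; x' = 655 − 2·(3516/19) = 5413/19.
Government outlay = subsidy × quantity = 96 × 5413/19 = 519648/19.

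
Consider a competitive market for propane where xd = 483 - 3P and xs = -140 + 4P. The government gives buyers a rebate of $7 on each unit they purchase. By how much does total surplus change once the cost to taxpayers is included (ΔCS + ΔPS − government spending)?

Pre-subsidy: 483 - 3P = -140 + 4P gives P* = 89, x* = 216.
With the rebate, buyers effectively pay Pb = Ps − 7, where Ps is the price sellers receive.
Demand in terms of Ps becomes xd = 483 − 3(Ps − 7) = 504 - 3Ps. Setting this equal to supply: 504 - 3Ps = -140 + 4Ps, so Ps = 92.
Buyers pay Pb = 92 − 7 = 85; x' = -140 + 4·92 = 228.
ΔCS = ½(216 + 228)(89 − 85) = 888; ΔPS = ½(216 + 228)(92 − 89) = 666.
Government spending = 7 × 228 = 1596.
Net change = 888 + 666 − 1596 = -42. The loss equals the DWL triangle ½·7·12.

Net change in total surplus = -$42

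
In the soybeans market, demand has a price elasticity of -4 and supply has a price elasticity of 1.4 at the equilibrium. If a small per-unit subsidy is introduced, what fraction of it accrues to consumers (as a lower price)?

Consumer share = 7/27

For a small subsidy around the equilibrium, the benefit split depends on the relative slopes, which at a point are proportional to the elasticities.
Buyer share = εs/(εs + |εd|) = 1.4/(1.4 + 4) = 7/27; seller share = |εd|/(εs + |εd|) = 20/27.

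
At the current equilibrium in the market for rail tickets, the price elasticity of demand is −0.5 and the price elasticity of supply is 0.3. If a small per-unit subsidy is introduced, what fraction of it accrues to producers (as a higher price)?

Producer share = 0.625

For a small subsidy around the equilibrium, the benefit split depends on the relative slopes, which at a point are proportional to the elasticities.
Buyer share = εs/(εs + |εd|) = 0.3/(0.3 + 0.5) = 0.375; seller share = |εd|/(εs + |εd|) = 0.625.
So producers capture 0.625 of the subsidy.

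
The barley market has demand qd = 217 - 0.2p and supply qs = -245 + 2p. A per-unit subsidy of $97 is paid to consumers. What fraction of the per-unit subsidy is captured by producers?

Producer share = 1/11

Pre-subsidy: 217 - 0.2p = -245 + 2p gives p* = 210, q* = 175.
With the rebate, buyers effectively pay pb = ps − 97, where ps is the price sellers receive.
Demand in terms of ps becomes qd = 217 − 0.2(ps − 97) = 236.4 - 0.2ps. Setting this equal to supply: 236.4 - 0.2ps = -245 + 2ps, so ps = 2407/11.
Buyers pay pb = 2407/11 − 97 = 1340/11; q' = -245 + 2·(2407/11) = 2119/11.
Buyers' price falls by p* − pb = 210 − 1340/11 = 970/11; sellers' price rises by ps − p* = 2407/11 − 210 = 97/11.
So producers capture (97/11)/97 = 1/11 of each unit of subsidy.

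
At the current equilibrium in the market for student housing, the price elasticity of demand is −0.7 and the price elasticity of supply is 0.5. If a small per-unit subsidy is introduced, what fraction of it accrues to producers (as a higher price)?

For a small subsidy around the equilibrium, the benefit split depends on the relative slopes, which at a point are proportional to the elasticities.
Buyer share = εs/(εs + |εd|) = 0.5/(0.5 + 0.7) = 5/12; seller share = |εd|/(εs + |εd|) = 7/12.
So producers capture 7/12 of the subsidy.

Producer share = 7/12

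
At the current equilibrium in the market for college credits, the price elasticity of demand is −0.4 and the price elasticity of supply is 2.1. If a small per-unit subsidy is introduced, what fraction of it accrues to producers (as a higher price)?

Producer share = 0.16

For a small subsidy around the equilibrium, the benefit split depends on the relative slopes, which at a point are proportional to the elasticities.
Buyer share = εs/(εs + |εd|) = 2.1/(2.1 + 0.4) = 0.84; seller share = |εd|/(εs + |εd|) = 0.16.
So producers capture 0.16 of the subsidy.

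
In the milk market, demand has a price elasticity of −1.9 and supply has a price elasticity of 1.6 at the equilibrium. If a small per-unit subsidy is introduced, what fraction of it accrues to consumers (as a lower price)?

Consumer share = 16/35

For a small subsidy around the equilibrium, the benefit split depends on the relative slopes, which at a point are proportional to the elasticities.
Buyer share = εs/(εs + |εd|) = 1.6/(1.6 + 1.9) = 16/35; seller share = |εd|/(εs + |εd|) = 19/35.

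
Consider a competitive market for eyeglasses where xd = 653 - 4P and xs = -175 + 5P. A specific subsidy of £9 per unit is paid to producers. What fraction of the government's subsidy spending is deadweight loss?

DWL / government spending = 2/61

Pre-subsidy: 653 - 4P = -175 + 5P gives P* = 92, x* = 285.
With the subsidy, sellers receive Ps = Pb + 9 for each unit, where Pb is the price buyers pay.
Supply in terms of Pb becomes xs = -175 + 5(Pb + 9) = -130 + 5Pb. Setting this equal to demand: 653 - 4Pb = -130 + 5Pb, so Pb = 87.
Sellers receive Ps = 87 + 9 = 96; x' = 653 − 4·87 = 305.
ΔCS = ½(285 + 305)(92 − 87) = 1475; ΔPS = ½(285 + 305)(96 − 92) = 1180.
Government spending = 9 × 305 = 2745.
DWL = ½ × 9 × (305 − 285) = 90; fraction = 90 / 2745 = 2/61.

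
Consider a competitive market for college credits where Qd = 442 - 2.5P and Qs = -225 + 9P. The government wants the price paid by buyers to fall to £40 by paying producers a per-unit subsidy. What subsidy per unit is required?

At a buyer price of 40, quantity demanded is 442 − 2.5·40 = 342.
Sellers supply 342 only when they receive Ps with -225 + 9·Ps = 342, i.e. Ps = 63.
s = Ps − Pb = 63 − 40 = 23.

Required subsidy s = £23 per unit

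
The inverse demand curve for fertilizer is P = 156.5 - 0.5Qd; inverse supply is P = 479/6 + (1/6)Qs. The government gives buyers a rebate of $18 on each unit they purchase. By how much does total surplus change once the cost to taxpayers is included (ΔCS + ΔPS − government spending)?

Pre-subsidy: 156.5 - 0.5Q = 479/6 + (1/6)Q gives Q* = 115 and P* = 99.
With the rebate, buyers effectively pay Pb = Ps − 18, where Ps is the price sellers receive.
On the curves, Pb = 156.5 - 0.5Q and Ps = 479/6 + (1/6)Q; the wedge Ps − Pb = 18 gives 479/6 + (1/6)Q − (156.5 - 0.5Q) = 18, so Q' = 142.
Then Pb = 156.5 − 0.5·142 = 85.5 and Ps = 479/6 + (1/6)·142 = 103.5.
ΔCS = ½(115 + 142)(99 − 85.5) = 1734.75; ΔPS = ½(115 + 142)(103.5 − 99) = 578.25.
Government spending = 18 × 142 = 2556.
Net change = 1734.75 + 578.25 − 2556 = -243. The loss equals the DWL triangle ½·18·27.

Net change in total surplus = -$243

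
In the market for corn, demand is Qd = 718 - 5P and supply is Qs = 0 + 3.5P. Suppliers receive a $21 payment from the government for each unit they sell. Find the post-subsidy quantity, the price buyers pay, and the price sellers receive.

Pre-subsidy: 718 - 5P = 0 + 3.5P gives P* = 1436/17, Q* = 5026/17.
With the subsidy, sellers receive Ps = Pb + 21 for each unit, where Pb is the price buyers pay.
Supply in terms of Pb becomes Qs = 0 + 3.5(Pb + 21) = 73.5 + 3.5Pb. Setting this equal to demand: 718 - 5Pb = 73.5 + 3.5Pb, so Pb = 1289/17.
Sellers receive Ps = 1289/17 + 21 = 1646/17; Q' = 718 − 5·(1289/17) = 5761/17.

Q' = 5761/17; buyers pay 1289/17; sellers receive 1646/17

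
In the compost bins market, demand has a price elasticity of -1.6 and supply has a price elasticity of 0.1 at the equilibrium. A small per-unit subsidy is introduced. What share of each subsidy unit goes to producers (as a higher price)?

For a small subsidy around the equilibrium, the benefit split depends on the relative slopes, which at a point are proportional to the elasticities.
Buyer share = εs/(εs + |εd|) = 0.1/(0.1 + 1.6) = 1/17; seller share = |εd|/(εs + |εd|) = 16/17.
So producers capture 16/17 of the subsidy.

Producer share = 16/17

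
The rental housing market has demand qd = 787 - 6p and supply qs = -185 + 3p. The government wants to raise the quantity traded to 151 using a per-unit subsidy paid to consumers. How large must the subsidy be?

Required subsidy s = 6 per unit

At q = 151, invert demand for the buyer price: pb = (787 − 151)/6 = 106; invert supply for the seller price: ps = (151 − (-185))/3 = 112.
The subsidy must fill the gap: s = ps − pb = 112 − 106 = 6.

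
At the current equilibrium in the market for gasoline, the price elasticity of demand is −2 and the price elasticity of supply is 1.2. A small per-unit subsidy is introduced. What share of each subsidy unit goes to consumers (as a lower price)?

Consumer share = 0.375

For a small subsidy around the equilibrium, the benefit split depends on the relative slopes, which at a point are proportional to the elasticities.
Buyer share = εs/(εs + |εd|) = 1.2/(1.2 + 2) = 0.375; seller share = |εd|/(εs + |εd|) = 0.625.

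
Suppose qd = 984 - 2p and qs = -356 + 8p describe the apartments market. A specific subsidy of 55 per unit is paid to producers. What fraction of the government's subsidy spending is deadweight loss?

Pre-subsidy: 984 - 2p = -356 + 8p gives p* = 134, q* = 716.
With the subsidy, sellers receive ps = pb + 55 for each unit, where pb is the price buyers pay.
Supply in terms of pb becomes qs = -356 + 8(pb + 55) = 84 + 8pb. Setting this equal to demand: 984 - 2pb = 84 + 8pb, so pb = 90.
Sellers receive ps = 90 + 55 = 145; q' = 984 − 2·90 = 804.
ΔCS = ½(716 + 804)(134 − 90) = 33440; ΔPS = ½(716 + 804)(145 − 134) = 8360.
Government spending = 55 × 804 = 44220.
DWL = ½ × 55 × (804 − 716) = 2420; fraction = 2420 / 44220 = 11/201.

DWL / government spending = 11/201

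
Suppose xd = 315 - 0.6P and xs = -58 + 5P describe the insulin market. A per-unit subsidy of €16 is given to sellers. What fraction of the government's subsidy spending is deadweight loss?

DWL / government spending = 40/2647

Pre-subsidy: 315 - 0.6P = -58 + 5P gives P* = 1865/28, x* = 7701/28.
With the subsidy, sellers receive Ps = Pb + 16 for each unit, where Pb is the price buyers pay.
Supply in terms of Pb becomes xs = -58 + 5(Pb + 16) = 22 + 5Pb. Setting this equal to demand: 315 - 0.6Pb = 22 + 5Pb, so Pb = 1465/28.
Sellers receive Ps = 1465/28 + 16 = 1913/28; x' = 315 − 0.6·(1465/28) = 7941/28.
ΔCS = ½(7701/28 + 7941/28)(1865/28 − 1465/28) = 195525/49; ΔPS = ½(7701/28 + 7941/28)(1913/28 − 1865/28) = 23463/49.
Government spending = 16 × 7941/28 = 31764/7.
DWL = ½ × 16 × (7941/28 − 7701/28) = 480/7; fraction = (480/7) / (31764/7) = 40/2647.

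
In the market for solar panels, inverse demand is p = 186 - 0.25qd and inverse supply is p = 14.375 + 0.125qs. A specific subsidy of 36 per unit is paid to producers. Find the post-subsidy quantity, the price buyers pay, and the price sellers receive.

Pre-subsidy: 186 - 0.25q = 14.375 + 0.125q gives q* = 1373/3 and p* = 859/12.
With the subsidy, sellers receive ps = pb + 36 for each unit, where pb is the price buyers pay.
On the curves, pb = 186 - 0.25q and ps = 14.375 + 0.125q; the wedge ps − pb = 36 gives 14.375 + 0.125q − (186 - 0.25q) = 36, so q' = 1661/3.
Then pb = 186 − 0.25·(1661/3) = 571/12 and ps = 14.375 + 0.125·(1661/3) = 1003/12.

q' = 1661/3; buyers pay 571/12; sellers receive 1003/12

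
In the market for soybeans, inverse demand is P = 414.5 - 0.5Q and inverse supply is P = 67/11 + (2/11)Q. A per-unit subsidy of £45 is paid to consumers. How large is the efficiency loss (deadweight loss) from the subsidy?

Deadweight loss = £1485

Pre-subsidy: 414.5 - 0.5Q = 67/11 + (2/11)Q gives Q* = 599 and P* = 115.
With the rebate, buyers effectively pay Pb = Ps − 45, where Ps is the price sellers receive.
On the curves, Pb = 414.5 - 0.5Q and Ps = 67/11 + (2/11)Q; the wedge Ps − Pb = 45 gives 67/11 + (2/11)Q − (414.5 - 0.5Q) = 45, so Q' = 665.
Then Pb = 414.5 − 0.5·665 = 82 and Ps = 67/11 + (2/11)·665 = 127.
The subsidy expands output by 665 − 599 = 66 past the efficient level; on those units the gap between marginal cost and willingness to pay runs from 0 up to 45.
DWL = ½ × 45 × 66 = 1485.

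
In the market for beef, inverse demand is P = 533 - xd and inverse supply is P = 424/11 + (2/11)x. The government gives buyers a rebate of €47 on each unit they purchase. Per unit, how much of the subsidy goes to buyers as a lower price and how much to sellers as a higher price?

Buyers gain 517/13 per unit; sellers gain 94/13 per unit

Pre-subsidy: 533 - x = 424/11 + (2/11)x gives x* = 5439/13 and P* = 1490/13.
With the rebate, buyers effectively pay Pb = Ps − 47, where Ps is the price sellers receive.
On the curves, Pb = 533 - x and Ps = 424/11 + (2/11)x; the wedge Ps − Pb = 47 gives 424/11 + (2/11)x − (533 - x) = 47, so x' = 5956/13.
Then Pb = 533 − 1·(5956/13) = 973/13 and Ps = 424/11 + (2/11)·(5956/13) = 1584/13.
Buyers' price falls by P* − Pb = 1490/13 − 973/13 = 517/13; sellers' price rises by Ps − P* = 1584/13 − 1490/13 = 94/13.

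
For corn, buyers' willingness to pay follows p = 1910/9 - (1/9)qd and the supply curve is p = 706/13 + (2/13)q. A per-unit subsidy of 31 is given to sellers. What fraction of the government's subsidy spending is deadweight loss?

Pre-subsidy: 1910/9 - (1/9)q = 706/13 + (2/13)q gives q* = 596 and p* = 146.
With the subsidy, sellers receive ps = pb + 31 for each unit, where pb is the price buyers pay.
On the curves, pb = 1910/9 - (1/9)q and ps = 706/13 + (2/13)q; the wedge ps − pb = 31 gives 706/13 + (2/13)q − (1910/9 - (1/9)q) = 31, so q' = 713.
Then pb = 1910/9 − (1/9)·713 = 133 and ps = 706/13 + (2/13)·713 = 164.
ΔCS = ½(596 + 713)(146 − 133) = 8508.5; ΔPS = ½(596 + 713)(164 − 146) = 11781.
Government spending = 31 × 713 = 22103.
DWL = ½ × 31 × (713 − 596) = 1813.5; fraction = 1813.5 / 22103 = 117/1426.

DWL / government spending = 117/1426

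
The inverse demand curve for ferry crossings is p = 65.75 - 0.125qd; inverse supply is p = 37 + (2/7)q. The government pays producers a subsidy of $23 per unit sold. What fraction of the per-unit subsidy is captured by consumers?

Consumer share = 7/23

Pre-subsidy: 65.75 - 0.125q = 37 + (2/7)q gives q* = 70 and p* = 57.
With the subsidy, sellers receive ps = pb + 23 for each unit, where pb is the price buyers pay.
On the curves, pb = 65.75 - 0.125q and ps = 37 + (2/7)q; the wedge ps − pb = 23 gives 37 + (2/7)q − (65.75 - 0.125q) = 23, so q' = 126.
Then pb = 65.75 − 0.125·126 = 50 and ps = 37 + (2/7)·126 = 73.
Buyers' price falls by p* − pb = 57 − 50 = 7; sellers' price rises by ps − p* = 73 − 57 = 16.
So consumers capture 7/23 = 7/23 of each unit of subsidy.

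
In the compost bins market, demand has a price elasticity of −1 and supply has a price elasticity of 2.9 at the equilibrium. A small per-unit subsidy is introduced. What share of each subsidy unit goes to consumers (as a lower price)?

Consumer share = 29/39

For a small subsidy around the equilibrium, the benefit split depends on the relative slopes, which at a point are proportional to the elasticities.
Buyer share = εs/(εs + |εd|) = 2.9/(2.9 + 1) = 29/39; seller share = |εd|/(εs + |εd|) = 10/39.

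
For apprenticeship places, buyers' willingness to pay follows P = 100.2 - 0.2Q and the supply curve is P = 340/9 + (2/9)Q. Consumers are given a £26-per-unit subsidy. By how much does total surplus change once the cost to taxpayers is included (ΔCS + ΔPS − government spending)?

Pre-subsidy: 100.2 - 0.2Q = 340/9 + (2/9)Q gives Q* = 2809/19 and P* = 1342/19.
With the rebate, buyers effectively pay Pb = Ps − 26, where Ps is the price sellers receive.
On the curves, Pb = 100.2 - 0.2Q and Ps = 340/9 + (2/9)Q; the wedge Ps − Pb = 26 gives 340/9 + (2/9)Q − (100.2 - 0.2Q) = 26, so Q' = 3979/19.
Then Pb = 100.2 − 0.2·(3979/19) = 1108/19 and Ps = 340/9 + (2/9)·(3979/19) = 1602/19.
ΔCS = ½(2809/19 + 3979/19)(1342/19 − 1108/19) = 794196/361; ΔPS = ½(2809/19 + 3979/19)(1602/19 − 1342/19) = 882440/361.
Government spending = 26 × 3979/19 = 103454/19.
Net change = 794196/361 + 882440/361 − 103454/19 = -15210/19. The loss equals the DWL triangle ½·26·1170/19.

Net change in total surplus = -15210/19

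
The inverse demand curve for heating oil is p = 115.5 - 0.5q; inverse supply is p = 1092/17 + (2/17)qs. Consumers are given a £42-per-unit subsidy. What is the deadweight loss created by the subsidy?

Deadweight loss = £1428

Pre-subsidy: 115.5 - 0.5q = 1092/17 + (2/17)q gives q* = 83 and p* = 74.
With the rebate, buyers effectively pay pb = ps − 42, where ps is the price sellers receive.
On the curves, pb = 115.5 - 0.5q and ps = 1092/17 + (2/17)q; the wedge ps − pb = 42 gives 1092/17 + (2/17)q − (115.5 - 0.5q) = 42, so q' = 151.
Then pb = 115.5 − 0.5·151 = 40 and ps = 1092/17 + (2/17)·151 = 82.
The subsidy expands output by 151 − 83 = 68 past the efficient level; on those units the gap between marginal cost and willingness to pay runs from 0 up to 42.
DWL = ½ × 42 × 68 = 1428.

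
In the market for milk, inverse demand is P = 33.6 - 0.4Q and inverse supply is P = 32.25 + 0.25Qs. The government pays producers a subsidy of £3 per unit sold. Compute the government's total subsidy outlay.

Pre-subsidy: 33.6 - 0.4Q = 32.25 + 0.25Q gives Q* = 27/13 and P* = 426/13.
With the subsidy, sellers receive Ps = Pb + 3 for each unit, where Pb is the price buyers pay.
On the curves, Pb = 33.6 - 0.4Q and Ps = 32.25 + 0.25Q; the wedge Ps − Pb = 3 gives 32.25 + 0.25Q − (33.6 - 0.4Q) = 3, so Q' = 87/13.
Then Pb = 33.6 − 0.4·(87/13) = 402/13 and Ps = 32.25 + 0.25·(87/13) = 441/13.
Government outlay = subsidy × quantity = 3 × 87/13 = 261/13.

Government cost = 261/13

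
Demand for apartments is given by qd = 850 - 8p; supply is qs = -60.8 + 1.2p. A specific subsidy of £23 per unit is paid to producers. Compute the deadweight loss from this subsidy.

Pre-subsidy: 850 - 8p = -60.8 + 1.2p gives p* = 99, q* = 58.
With the subsidy, sellers receive ps = pb + 23 for each unit, where pb is the price buyers pay.
Supply in terms of pb becomes qs = -60.8 + 1.2(pb + 23) = -33.2 + 1.2pb. Setting this equal to demand: 850 - 8pb = -33.2 + 1.2pb, so pb = 96.
Sellers receive ps = 96 + 23 = 119; q' = 850 − 8·96 = 82.
The subsidy expands output by 82 − 58 = 24 past the efficient level; on those units the gap between marginal cost and willingness to pay runs from 0 up to 23.
DWL = ½ × 23 × 24 = 276.

Deadweight loss = £276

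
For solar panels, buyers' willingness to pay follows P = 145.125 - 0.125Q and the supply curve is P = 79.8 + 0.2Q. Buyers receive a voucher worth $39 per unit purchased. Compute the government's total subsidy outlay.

Government cost = $12519

Pre-subsidy: 145.125 - 0.125Q = 79.8 + 0.2Q gives Q* = 201 and P* = 120.
With the rebate, buyers effectively pay Pb = Ps − 39, where Ps is the price sellers receive.
On the curves, Pb = 145.125 - 0.125Q and Ps = 79.8 + 0.2Q; the wedge Ps − Pb = 39 gives 79.8 + 0.2Q − (145.125 - 0.125Q) = 39, so Q' = 321.
Then Pb = 145.125 − 0.125·321 = 105 and Ps = 79.8 + 0.2·321 = 144.
Government outlay = subsidy × quantity = 39 × 321 = 12519.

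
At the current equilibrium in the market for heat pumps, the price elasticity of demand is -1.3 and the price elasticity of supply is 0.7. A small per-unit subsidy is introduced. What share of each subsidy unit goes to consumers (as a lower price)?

Consumer share = 0.35

For a small subsidy around the equilibrium, the benefit split depends on the relative slopes, which at a point are proportional to the elasticities.
Buyer share = εs/(εs + |εd|) = 0.7/(0.7 + 1.3) = 0.35; seller share = |εd|/(εs + |εd|) = 0.65.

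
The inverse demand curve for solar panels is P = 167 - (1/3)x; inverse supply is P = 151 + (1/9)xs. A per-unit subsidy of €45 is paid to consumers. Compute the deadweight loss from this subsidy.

Pre-subsidy: 167 - (1/3)x = 151 + (1/9)x gives x* = 36 and P* = 155.
With the rebate, buyers effectively pay Pb = Ps − 45, where Ps is the price sellers receive.
On the curves, Pb = 167 - (1/3)x and Ps = 151 + (1/9)x; the wedge Ps − Pb = 45 gives 151 + (1/9)x − (167 - (1/3)x) = 45, so x' = 137.25.
Then Pb = 167 − (1/3)·137.25 = 121.25 and Ps = 151 + (1/9)·137.25 = 166.25.
The subsidy expands output by 137.25 − 36 = 101.25 past the efficient level; on those units the gap between marginal cost and willingness to pay runs from 0 up to 45.
DWL = ½ × 45 × 101.25 = 2278.125.

Deadweight loss = €2278.125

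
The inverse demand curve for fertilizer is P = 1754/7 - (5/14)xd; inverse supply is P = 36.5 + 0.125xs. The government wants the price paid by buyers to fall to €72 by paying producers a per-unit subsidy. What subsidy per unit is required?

Required subsidy s = €27 per unit

At a buyer price of 72, quantity demanded is 701.6 − 2.8·72 = 500.
Sellers supply 500 only when they receive Ps = 36.5 + 0.125·500 = 99.
s = Ps − Pb = 99 − 72 = 27.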